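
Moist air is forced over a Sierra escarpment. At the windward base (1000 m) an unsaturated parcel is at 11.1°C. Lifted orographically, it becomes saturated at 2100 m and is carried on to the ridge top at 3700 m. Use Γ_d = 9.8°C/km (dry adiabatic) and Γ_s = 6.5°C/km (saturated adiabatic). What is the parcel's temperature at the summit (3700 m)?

-10.08°C

From 1000 m to 2100 m (dry): cools by 9.8 × 1.1 = 10.78°C, giving 0.32°C.
From 2100 m to 3700 m (saturated): cools by 6.5 × 1.6 = 10.4°C, giving -10.08°C.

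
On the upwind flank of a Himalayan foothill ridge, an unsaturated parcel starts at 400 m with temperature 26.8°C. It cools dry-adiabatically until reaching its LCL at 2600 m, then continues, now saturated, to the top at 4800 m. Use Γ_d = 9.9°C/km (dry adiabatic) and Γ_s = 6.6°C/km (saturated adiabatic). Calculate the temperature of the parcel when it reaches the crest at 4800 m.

400–2600 m, dry: Δz = 2.2 km ⇒ ΔT = -21.78°C; T = 5.02°C
2600–4800 m, saturated: Δz = 2.2 km ⇒ ΔT = -14.52°C; T = -9.5°C

-9.5°C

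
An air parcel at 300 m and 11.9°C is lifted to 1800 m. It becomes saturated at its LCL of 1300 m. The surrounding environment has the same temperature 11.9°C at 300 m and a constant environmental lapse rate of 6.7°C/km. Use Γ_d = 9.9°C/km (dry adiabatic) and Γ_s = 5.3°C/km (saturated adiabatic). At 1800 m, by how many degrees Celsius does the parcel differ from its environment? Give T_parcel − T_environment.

-2.5°C (parcel cooler than environment)

Parcel:
  From 300 m to 1300 m (dry): cools by 9.9 × 1 = 9.9°C, giving 2°C.
  From 1300 m to 1800 m (saturated): cools by 5.3 × 0.5 = 2.65°C, giving -0.65°C.
Environment:
  From 300 m to 1800 m (environment): cools by 6.7 × 1.5 = 10.05°C, giving 1.85°C.
T_parcel − T_env = -0.65 − 1.85 = -2.5°C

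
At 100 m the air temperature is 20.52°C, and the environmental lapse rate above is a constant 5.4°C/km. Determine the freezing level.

Height above start = (20.52 − 0) / 5.4 = 3.8 km
Altitude = 100 m + 3800 m = 3900 m

3900 m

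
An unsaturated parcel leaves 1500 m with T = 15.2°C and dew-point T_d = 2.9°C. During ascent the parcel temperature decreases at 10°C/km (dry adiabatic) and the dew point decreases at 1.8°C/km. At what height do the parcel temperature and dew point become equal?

T and T_d converge at 10 − 1.8 = 8.2°C per km
Height above start = (15.2 − 2.9) / 8.2 = 1.5 km
LCL altitude = 1500 m + 1500 m = 3000 m

3000 m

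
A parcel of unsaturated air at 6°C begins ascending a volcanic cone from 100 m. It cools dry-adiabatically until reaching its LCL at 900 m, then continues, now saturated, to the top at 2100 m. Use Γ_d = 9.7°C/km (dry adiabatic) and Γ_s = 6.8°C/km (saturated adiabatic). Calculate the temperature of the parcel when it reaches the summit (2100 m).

-9.92°C

Dry to 900 m: -9.7 × 0.8 km = -7.76°C, so T = -1.76°C.
Saturated to 2100 m: -6.8 × 1.2 km = -8.16°C, so T = -9.92°C.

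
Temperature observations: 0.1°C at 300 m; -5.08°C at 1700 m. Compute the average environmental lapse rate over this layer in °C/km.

Γ = −ΔT/Δz = (0.1 − (-5.08)) / (1700 − 300) m
  = 5.18°C / 1.4 km = 3.7°C/km

3.7°C/km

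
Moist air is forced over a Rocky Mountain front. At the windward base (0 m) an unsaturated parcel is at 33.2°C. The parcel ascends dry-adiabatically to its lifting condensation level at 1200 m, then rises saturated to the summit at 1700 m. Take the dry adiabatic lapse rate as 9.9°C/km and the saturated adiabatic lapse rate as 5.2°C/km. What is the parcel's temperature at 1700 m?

18.72°C

0 → 1200 m (dry, 9.9°C/km): ΔT = -9.9 × 1.2 = -11.88°C → T = 21.32°C
1200 → 1700 m (saturated, 5.2°C/km): ΔT = -5.2 × 0.5 = -2.6°C → T = 18.72°C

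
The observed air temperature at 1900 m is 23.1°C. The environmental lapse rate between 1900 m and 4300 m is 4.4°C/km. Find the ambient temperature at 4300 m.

12.54°C

1900 → 4300 m (environmental, 4.4°C/km): ΔT = -4.4 × 2.4 = -10.56°C → T = 12.54°C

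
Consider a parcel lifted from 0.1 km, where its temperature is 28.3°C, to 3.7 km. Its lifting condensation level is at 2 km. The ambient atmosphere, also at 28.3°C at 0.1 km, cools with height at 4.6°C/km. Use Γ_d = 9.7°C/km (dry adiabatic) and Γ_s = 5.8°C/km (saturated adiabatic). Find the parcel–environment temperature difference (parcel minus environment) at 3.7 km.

Parcel:
  100 → 2000 m (dry, 9.7°C/km): ΔT = -9.7 × 1.9 = -18.43°C → T = 9.87°C
  2000 → 3700 m (saturated, 5.8°C/km): ΔT = -5.8 × 1.7 = -9.86°C → T = 0.01°C
Environment:
  100 → 3700 m (environment, 4.6°C/km): ΔT = -4.6 × 3.6 = -16.56°C → T = 11.74°C
T_parcel − T_env = 0.01 − 11.74 = -11.73°C

-11.73°C (parcel cooler than environment)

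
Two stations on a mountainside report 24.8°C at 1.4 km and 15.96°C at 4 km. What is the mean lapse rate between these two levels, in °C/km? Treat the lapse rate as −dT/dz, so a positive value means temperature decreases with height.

Γ = −ΔT/Δz = (24.8 − 15.96) / (4000 − 1400) m
  = 8.84°C / 2.6 km = 3.4°C/km

3.4°C/km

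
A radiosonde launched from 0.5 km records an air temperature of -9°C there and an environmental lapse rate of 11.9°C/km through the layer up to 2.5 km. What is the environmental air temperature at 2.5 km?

500 → 2500 m (environmental, 11.9°C/km): ΔT = -11.9 × 2 = -23.8°C → T = -32.8°C

-32.8°C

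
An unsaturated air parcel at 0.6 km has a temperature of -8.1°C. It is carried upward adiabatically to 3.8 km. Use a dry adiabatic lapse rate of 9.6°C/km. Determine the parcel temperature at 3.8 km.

600–3800 m, dry adiabatic: Δz = 3.2 km ⇒ ΔT = -30.72°C; T = -38.82°C

-38.82°C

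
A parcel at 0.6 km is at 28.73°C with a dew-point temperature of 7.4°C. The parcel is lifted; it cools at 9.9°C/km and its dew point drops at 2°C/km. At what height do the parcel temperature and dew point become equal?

3.3 km

T and T_d converge at 9.9 − 2 = 7.9°C per km
Height above start = (28.73 − 7.4) / 7.9 = 2.7 km
LCL altitude = 600 m + 2700 m = 3300 m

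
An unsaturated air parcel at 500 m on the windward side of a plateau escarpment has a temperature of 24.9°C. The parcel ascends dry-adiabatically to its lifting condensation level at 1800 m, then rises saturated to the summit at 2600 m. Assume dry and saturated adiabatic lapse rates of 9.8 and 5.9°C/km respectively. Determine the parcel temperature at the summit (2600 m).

Dry to 1800 m: -9.8 × 1.3 km = -12.74°C, so T = 12.16°C.
Saturated to 2600 m: -5.9 × 0.8 km = -4.72°C, so T = 7.44°C.

7.44°C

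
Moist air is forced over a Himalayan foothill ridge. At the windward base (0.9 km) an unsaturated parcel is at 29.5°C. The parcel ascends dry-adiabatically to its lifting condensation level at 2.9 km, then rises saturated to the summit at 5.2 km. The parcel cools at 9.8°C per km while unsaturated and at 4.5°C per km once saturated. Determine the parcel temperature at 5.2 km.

900 → 2900 m (dry, 9.8°C/km): ΔT = -9.8 × 2 = -19.6°C → T = 9.9°C
2900 → 5200 m (saturated, 4.5°C/km): ΔT = -4.5 × 2.3 = -10.35°C → T = -0.45°C

-0.45°C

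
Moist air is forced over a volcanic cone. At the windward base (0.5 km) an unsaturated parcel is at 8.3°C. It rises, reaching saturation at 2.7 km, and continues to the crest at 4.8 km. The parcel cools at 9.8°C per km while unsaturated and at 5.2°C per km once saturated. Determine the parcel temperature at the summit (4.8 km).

Dry to 2700 m: -9.8 × 2.2 km = -21.56°C, so T = -13.26°C.
Saturated to 4800 m: -5.2 × 2.1 km = -10.92°C, so T = -24.18°C.

-24.18°C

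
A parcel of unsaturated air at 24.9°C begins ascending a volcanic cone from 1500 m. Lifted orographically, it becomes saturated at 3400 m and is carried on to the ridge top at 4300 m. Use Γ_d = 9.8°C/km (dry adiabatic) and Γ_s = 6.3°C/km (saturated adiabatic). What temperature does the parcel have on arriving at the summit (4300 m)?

From 1500 m to 3400 m (dry): cools by 9.8 × 1.9 = 18.62°C, giving 6.28°C.
From 3400 m to 4300 m (saturated): cools by 6.3 × 0.9 = 5.67°C, giving 0.61°C.

0.61°C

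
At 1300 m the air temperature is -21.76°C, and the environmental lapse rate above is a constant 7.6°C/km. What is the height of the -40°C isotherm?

Height above start = (-21.76 − (-40)) / 7.6 = 2.4 km
Altitude = 1300 m + 2400 m = 3700 m

3700 m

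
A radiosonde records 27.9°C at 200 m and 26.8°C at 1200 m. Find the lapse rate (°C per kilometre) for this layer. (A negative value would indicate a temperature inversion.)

Γ = −ΔT/Δz = (27.9 − 26.8) / (1200 − 200) m
  = 1.1°C / 1 km = 1.1°C/km

1.1°C/km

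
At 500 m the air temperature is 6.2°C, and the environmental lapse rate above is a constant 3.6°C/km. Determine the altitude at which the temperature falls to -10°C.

5000 m

Height above start = (6.2 − (-10)) / 3.6 = 4.5 km
Altitude = 500 m + 4500 m = 5000 m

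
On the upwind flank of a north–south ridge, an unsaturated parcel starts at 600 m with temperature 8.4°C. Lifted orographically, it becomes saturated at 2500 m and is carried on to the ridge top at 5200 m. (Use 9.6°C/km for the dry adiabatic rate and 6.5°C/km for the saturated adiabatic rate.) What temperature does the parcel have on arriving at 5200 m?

-27.39°C

600–2500 m, dry: Δz = 1.9 km ⇒ ΔT = -18.24°C; T = -9.84°C
2500–5200 m, saturated: Δz = 2.7 km ⇒ ΔT = -17.55°C; T = -27.39°C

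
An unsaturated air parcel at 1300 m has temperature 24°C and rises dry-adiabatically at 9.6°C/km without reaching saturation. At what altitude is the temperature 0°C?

3800 m

Height above start = (24 − 0) / 9.6 = 2.5 km
Altitude = 1300 m + 2500 m = 3800 m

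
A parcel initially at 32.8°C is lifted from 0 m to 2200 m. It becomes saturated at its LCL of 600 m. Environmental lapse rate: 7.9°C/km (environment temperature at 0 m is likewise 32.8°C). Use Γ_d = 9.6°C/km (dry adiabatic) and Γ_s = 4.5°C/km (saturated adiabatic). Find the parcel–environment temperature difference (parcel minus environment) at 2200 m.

Parcel:
  Dry to 600 m: -9.6 × 0.6 km = -5.76°C, so T = 27.04°C.
  Saturated to 2200 m: -4.5 × 1.6 km = -7.2°C, so T = 19.84°C.
Environment:
  Environment to 2200 m: -7.9 × 2.2 km = -17.38°C, so T = 15.42°C.
T_parcel − T_env = 19.84 − 15.42 = +4.42°C

+4.42°C (parcel warmer than environment)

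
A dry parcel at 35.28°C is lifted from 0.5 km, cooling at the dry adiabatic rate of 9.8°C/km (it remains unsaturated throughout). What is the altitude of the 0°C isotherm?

Height above start = (35.28 − 0) / 9.8 = 3.6 km
Altitude = 500 m + 3600 m = 4100 m

4.1 km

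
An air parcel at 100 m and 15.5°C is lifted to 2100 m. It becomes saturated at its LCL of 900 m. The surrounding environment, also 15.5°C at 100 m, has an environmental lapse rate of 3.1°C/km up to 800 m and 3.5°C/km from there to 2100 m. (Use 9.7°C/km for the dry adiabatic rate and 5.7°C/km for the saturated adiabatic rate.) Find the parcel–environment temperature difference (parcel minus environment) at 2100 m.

-7.88°C (parcel cooler than environment)

Parcel:
  100–900 m, dry: Δz = 0.8 km ⇒ ΔT = -7.76°C; T = 7.74°C
  900–2100 m, saturated: Δz = 1.2 km ⇒ ΔT = -6.84°C; T = 0.9°C
Environment:
  100–800 m, environment, lower layer: Δz = 0.7 km ⇒ ΔT = -2.17°C; T = 13.33°C
  800–2100 m, environment, upper layer: Δz = 1.3 km ⇒ ΔT = -4.55°C; T = 8.78°C
T_parcel − T_env = 0.9 − 8.78 = -7.88°C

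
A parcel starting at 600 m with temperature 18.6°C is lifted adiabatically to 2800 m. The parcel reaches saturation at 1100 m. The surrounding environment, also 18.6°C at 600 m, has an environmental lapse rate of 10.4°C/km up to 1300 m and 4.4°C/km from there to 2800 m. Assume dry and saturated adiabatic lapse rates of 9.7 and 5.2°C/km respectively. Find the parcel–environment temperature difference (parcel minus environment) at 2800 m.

+0.19°C (parcel warmer than environment)

Parcel:
  Dry to 1100 m: -9.7 × 0.5 km = -4.85°C, so T = 13.75°C.
  Saturated to 2800 m: -5.2 × 1.7 km = -8.84°C, so T = 4.91°C.
Environment:
  Environment, lower layer to 1300 m: -10.4 × 0.7 km = -7.28°C, so T = 11.32°C.
  Environment, upper layer to 2800 m: -4.4 × 1.5 km = -6.6°C, so T = 4.72°C.
T_parcel − T_env = 4.91 − 4.72 = +0.19°C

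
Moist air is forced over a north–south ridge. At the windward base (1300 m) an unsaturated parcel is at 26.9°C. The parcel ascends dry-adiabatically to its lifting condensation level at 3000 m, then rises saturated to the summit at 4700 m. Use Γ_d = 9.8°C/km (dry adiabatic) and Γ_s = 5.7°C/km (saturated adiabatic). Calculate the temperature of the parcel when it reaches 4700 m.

0.55°C

Dry to 3000 m: -9.8 × 1.7 km = -16.66°C, so T = 10.24°C.
Saturated to 4700 m: -5.7 × 1.7 km = -9.69°C, so T = 0.55°C.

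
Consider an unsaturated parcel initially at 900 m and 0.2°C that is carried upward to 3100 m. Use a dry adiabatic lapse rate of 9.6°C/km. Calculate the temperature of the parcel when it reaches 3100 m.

-20.92°C

900–3100 m, dry adiabatic: Δz = 2.2 km ⇒ ΔT = -21.12°C; T = -20.92°C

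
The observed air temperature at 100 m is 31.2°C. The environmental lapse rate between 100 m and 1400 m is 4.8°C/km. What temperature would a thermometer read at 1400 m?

100–1400 m, environmental: Δz = 1.3 km ⇒ ΔT = -6.24°C; T = 24.96°C

24.96°C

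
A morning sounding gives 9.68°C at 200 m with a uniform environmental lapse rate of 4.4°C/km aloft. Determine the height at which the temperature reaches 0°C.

2400 m

Height above start = (9.68 − 0) / 4.4 = 2.2 km
Altitude = 200 m + 2200 m = 2400 m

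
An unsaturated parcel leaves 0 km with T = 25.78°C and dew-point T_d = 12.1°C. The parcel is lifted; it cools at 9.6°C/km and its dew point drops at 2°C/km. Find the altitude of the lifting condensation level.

1.8 km

T and T_d converge at 9.6 − 2 = 7.6°C per km
Height above start = (25.78 − 12.1) / 7.6 = 1.8 km
LCL altitude = 0 m + 1800 m = 1800 m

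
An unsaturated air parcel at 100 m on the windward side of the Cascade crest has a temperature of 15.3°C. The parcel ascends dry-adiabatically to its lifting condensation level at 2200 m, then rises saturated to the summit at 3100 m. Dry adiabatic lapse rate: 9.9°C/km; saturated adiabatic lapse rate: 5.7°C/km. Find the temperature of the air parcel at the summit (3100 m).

Dry to 2200 m: -9.9 × 2.1 km = -20.79°C, so T = -5.49°C.
Saturated to 3100 m: -5.7 × 0.9 km = -5.13°C, so T = -10.62°C.

-10.62°C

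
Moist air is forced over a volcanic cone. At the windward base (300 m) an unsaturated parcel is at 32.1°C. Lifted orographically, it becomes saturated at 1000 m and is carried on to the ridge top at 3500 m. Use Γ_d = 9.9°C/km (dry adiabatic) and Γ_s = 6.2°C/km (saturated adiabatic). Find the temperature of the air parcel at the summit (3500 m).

9.67°C

300–1000 m, dry: Δz = 0.7 km ⇒ ΔT = -6.93°C; T = 25.17°C
1000–3500 m, saturated: Δz = 2.5 km ⇒ ΔT = -15.5°C; T = 9.67°C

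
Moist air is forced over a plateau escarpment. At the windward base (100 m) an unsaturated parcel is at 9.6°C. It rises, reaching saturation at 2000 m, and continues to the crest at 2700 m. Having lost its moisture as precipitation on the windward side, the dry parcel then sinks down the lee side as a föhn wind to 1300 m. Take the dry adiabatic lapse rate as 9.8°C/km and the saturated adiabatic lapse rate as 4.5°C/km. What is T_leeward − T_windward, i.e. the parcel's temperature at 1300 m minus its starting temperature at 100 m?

-8.05°C

100 → 2000 m (dry, 9.8°C/km): ΔT = -9.8 × 1.9 = -18.62°C → T = -9.02°C
2000 → 2700 m (saturated, 4.5°C/km): ΔT = -4.5 × 0.7 = -3.15°C → T = -12.17°C
2700 → 1300 m (dry descent, 9.8°C/km): ΔT = +9.8 × 1.4 = +13.72°C → T = 1.55°C
Net change vs windward start: 1.55 − 9.6 = -8.05°C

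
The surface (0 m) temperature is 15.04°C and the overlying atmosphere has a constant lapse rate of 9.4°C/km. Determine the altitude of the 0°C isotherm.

Height above start = (15.04 − 0) / 9.4 = 1.6 km
Altitude = 0 m + 1600 m = 1600 m

1600 m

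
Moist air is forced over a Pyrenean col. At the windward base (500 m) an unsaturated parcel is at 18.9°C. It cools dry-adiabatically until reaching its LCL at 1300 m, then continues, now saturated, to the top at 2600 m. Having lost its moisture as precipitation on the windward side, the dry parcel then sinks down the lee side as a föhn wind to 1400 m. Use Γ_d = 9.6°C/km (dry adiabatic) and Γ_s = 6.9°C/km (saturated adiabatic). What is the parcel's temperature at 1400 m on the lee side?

13.77°C

Dry to 1300 m: -9.6 × 0.8 km = -7.68°C, so T = 11.22°C.
Saturated to 2600 m: -6.9 × 1.3 km = -8.97°C, so T = 2.25°C.
Dry descent to 1400 m: +9.6 × 1.2 km = +11.52°C, so T = 13.77°C.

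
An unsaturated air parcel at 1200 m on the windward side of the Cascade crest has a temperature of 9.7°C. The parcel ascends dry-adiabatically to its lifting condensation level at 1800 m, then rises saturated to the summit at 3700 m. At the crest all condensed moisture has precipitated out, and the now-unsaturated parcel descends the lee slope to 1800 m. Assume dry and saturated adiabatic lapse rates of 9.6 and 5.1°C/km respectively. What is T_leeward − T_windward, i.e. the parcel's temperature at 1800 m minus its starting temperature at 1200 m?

+2.79°C

Dry to 1800 m: -9.6 × 0.6 km = -5.76°C, so T = 3.94°C.
Saturated to 3700 m: -5.1 × 1.9 km = -9.69°C, so T = -5.75°C.
Dry descent to 1800 m: +9.6 × 1.9 km = +18.24°C, so T = 12.49°C.
Net change vs windward start: 12.49 − 9.7 = +2.79°C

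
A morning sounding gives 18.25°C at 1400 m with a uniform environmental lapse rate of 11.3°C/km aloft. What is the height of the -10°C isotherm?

Height above start = (18.25 − (-10)) / 11.3 = 2.5 km
Altitude = 1400 m + 2500 m = 3900 m

3900 m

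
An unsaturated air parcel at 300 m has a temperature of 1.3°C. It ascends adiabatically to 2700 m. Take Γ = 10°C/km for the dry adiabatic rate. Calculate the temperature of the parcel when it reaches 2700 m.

From 300 m to 2700 m (dry adiabatic): cools by 10 × 2.4 = 24°C, giving -22.7°C.

-22.7°C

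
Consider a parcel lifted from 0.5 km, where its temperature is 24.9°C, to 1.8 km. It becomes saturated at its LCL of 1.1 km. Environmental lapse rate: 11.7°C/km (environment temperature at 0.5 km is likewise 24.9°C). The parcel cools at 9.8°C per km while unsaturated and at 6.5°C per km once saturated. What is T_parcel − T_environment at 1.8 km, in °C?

Parcel:
  From 500 m to 1100 m (dry): cools by 9.8 × 0.6 = 5.88°C, giving 19.02°C.
  From 1100 m to 1800 m (saturated): cools by 6.5 × 0.7 = 4.55°C, giving 14.47°C.
Environment:
  From 500 m to 1800 m (environment): cools by 11.7 × 1.3 = 15.21°C, giving 9.69°C.
T_parcel − T_env = 14.47 − 9.69 = +4.78°C

+4.78°C (parcel warmer than environment)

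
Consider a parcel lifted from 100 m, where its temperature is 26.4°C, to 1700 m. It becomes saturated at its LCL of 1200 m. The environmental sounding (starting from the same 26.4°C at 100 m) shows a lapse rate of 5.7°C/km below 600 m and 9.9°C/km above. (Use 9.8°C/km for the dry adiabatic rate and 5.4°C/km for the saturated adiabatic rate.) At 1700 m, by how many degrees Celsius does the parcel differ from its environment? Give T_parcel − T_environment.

Parcel:
  100 → 1200 m (dry, 9.8°C/km): ΔT = -9.8 × 1.1 = -10.78°C → T = 15.62°C
  1200 → 1700 m (saturated, 5.4°C/km): ΔT = -5.4 × 0.5 = -2.7°C → T = 12.92°C
Environment:
  100 → 600 m (environment, lower layer, 5.7°C/km): ΔT = -5.7 × 0.5 = -2.85°C → T = 23.55°C
  600 → 1700 m (environment, upper layer, 9.9°C/km): ΔT = -9.9 × 1.1 = -10.89°C → T = 12.66°C
T_parcel − T_env = 12.92 − 12.66 = +0.26°C

+0.26°C (parcel warmer than environment)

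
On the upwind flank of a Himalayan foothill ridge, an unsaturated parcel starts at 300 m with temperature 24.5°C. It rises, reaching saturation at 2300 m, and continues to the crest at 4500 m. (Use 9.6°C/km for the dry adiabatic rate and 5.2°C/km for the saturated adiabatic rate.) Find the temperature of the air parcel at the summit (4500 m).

-6.14°C

300 → 2300 m (dry, 9.6°C/km): ΔT = -9.6 × 2 = -19.2°C → T = 5.3°C
2300 → 4500 m (saturated, 5.2°C/km): ΔT = -5.2 × 2.2 = -11.44°C → T = -6.14°C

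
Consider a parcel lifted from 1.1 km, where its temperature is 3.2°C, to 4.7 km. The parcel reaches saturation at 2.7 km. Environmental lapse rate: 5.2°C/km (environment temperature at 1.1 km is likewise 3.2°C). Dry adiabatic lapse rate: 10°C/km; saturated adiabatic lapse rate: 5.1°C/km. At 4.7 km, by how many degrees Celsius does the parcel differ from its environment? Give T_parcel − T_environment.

-7.48°C (parcel cooler than environment)

Parcel:
  Dry to 2700 m: -10 × 1.6 km = -16°C, so T = -12.8°C.
  Saturated to 4700 m: -5.1 × 2 km = -10.2°C, so T = -23°C.
Environment:
  Environment to 4700 m: -5.2 × 3.6 km = -18.72°C, so T = -15.52°C.
T_parcel − T_env = -23 − (-15.52) = -7.48°C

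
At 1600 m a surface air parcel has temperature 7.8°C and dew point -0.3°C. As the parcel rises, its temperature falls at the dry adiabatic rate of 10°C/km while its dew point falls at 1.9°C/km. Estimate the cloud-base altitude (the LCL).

2600 m

T and T_d converge at 10 − 1.9 = 8.1°C per km
Height above start = (7.8 − (-0.3)) / 8.1 = 1 km
LCL altitude = 1600 m + 1000 m = 2600 m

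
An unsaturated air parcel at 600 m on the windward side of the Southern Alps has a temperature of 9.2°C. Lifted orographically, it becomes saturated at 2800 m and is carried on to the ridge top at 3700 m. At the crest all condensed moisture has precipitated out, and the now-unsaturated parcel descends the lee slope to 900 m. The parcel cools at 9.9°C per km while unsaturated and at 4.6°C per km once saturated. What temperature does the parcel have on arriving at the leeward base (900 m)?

600–2800 m, dry: Δz = 2.2 km ⇒ ΔT = -21.78°C; T = -12.58°C
2800–3700 m, saturated: Δz = 0.9 km ⇒ ΔT = -4.14°C; T = -16.72°C
3700–900 m, dry descent: Δz = 2.8 km ⇒ ΔT = +27.72°C; T = 11°C

11°C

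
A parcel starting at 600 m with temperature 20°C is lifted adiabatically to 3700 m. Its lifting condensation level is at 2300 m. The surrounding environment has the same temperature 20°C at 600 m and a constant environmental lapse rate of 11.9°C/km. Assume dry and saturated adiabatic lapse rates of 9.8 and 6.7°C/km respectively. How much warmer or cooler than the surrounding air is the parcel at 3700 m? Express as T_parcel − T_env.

Parcel:
  Dry to 2300 m: -9.8 × 1.7 km = -16.66°C, so T = 3.34°C.
  Saturated to 3700 m: -6.7 × 1.4 km = -9.38°C, so T = -6.04°C.
Environment:
  Environment to 3700 m: -11.9 × 3.1 km = -36.89°C, so T = -16.89°C.
T_parcel − T_env = -6.04 − (-16.89) = +10.85°C

+10.85°C (parcel warmer than environment)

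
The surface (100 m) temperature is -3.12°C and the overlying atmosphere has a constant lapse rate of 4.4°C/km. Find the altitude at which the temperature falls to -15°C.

2800 m

Height above start = (-3.12 − (-15)) / 4.4 = 2.7 km
Altitude = 100 m + 2700 m = 2800 m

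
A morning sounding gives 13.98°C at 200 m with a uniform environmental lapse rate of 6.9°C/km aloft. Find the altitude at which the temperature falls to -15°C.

Height above start = (13.98 − (-15)) / 6.9 = 4.2 km
Altitude = 200 m + 4200 m = 4400 m

4400 m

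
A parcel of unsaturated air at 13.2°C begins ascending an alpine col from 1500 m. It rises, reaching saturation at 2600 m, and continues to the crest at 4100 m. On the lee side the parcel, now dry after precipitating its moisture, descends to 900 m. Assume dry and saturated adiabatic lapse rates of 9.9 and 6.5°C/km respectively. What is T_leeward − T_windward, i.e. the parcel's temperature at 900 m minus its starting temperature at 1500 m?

+11.04°C

1500–2600 m, dry: Δz = 1.1 km ⇒ ΔT = -10.89°C; T = 2.31°C
2600–4100 m, saturated: Δz = 1.5 km ⇒ ΔT = -9.75°C; T = -7.44°C
4100–900 m, dry descent: Δz = 3.2 km ⇒ ΔT = +31.68°C; T = 24.24°C
Net change vs windward start: 24.24 − 13.2 = +11.04°C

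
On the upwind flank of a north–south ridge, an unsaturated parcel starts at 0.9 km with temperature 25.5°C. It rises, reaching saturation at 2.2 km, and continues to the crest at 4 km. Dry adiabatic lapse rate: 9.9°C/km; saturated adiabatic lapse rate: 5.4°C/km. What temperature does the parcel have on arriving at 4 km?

2.91°C

900–2200 m, dry: Δz = 1.3 km ⇒ ΔT = -12.87°C; T = 12.63°C
2200–4000 m, saturated: Δz = 1.8 km ⇒ ΔT = -9.72°C; T = 2.91°C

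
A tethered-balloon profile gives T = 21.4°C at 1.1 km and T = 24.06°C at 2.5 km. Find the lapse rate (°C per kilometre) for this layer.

Γ = −ΔT/Δz = (21.4 − 24.06) / (2500 − 1100) m
  = -2.66°C / 1.4 km = -1.9°C/km

-1.9°C/km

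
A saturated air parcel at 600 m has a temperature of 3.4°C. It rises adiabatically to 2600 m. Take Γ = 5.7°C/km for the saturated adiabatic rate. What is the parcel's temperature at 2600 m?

600 → 2600 m (saturated adiabatic, 5.7°C/km): ΔT = -5.7 × 2 = -11.4°C → T = -8°C

-8°C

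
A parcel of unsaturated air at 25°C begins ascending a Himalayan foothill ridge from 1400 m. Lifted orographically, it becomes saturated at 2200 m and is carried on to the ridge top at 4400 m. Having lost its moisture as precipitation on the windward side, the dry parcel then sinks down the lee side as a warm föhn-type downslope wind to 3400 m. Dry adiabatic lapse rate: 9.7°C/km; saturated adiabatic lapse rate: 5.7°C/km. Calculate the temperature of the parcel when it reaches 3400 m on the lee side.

14.4°C

1400–2200 m, dry: Δz = 0.8 km ⇒ ΔT = -7.76°C; T = 17.24°C
2200–4400 m, saturated: Δz = 2.2 km ⇒ ΔT = -12.54°C; T = 4.7°C
4400–3400 m, dry descent: Δz = 1 km ⇒ ΔT = +9.7°C; T = 14.4°C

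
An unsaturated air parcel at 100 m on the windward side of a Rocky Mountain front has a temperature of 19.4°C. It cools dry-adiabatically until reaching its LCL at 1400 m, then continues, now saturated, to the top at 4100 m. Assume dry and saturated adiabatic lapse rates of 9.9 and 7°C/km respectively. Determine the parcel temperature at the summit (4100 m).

-12.37°C

100–1400 m, dry: Δz = 1.3 km ⇒ ΔT = -12.87°C; T = 6.53°C
1400–4100 m, saturated: Δz = 2.7 km ⇒ ΔT = -18.9°C; T = -12.37°C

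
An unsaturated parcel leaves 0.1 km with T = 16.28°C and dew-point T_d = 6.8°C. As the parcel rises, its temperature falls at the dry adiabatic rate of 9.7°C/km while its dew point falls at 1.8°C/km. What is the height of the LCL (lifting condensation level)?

1.3 km

T and T_d converge at 9.7 − 1.8 = 7.9°C per km
Height above start = (16.28 − 6.8) / 7.9 = 1.2 km
LCL altitude = 100 m + 1200 m = 1300 m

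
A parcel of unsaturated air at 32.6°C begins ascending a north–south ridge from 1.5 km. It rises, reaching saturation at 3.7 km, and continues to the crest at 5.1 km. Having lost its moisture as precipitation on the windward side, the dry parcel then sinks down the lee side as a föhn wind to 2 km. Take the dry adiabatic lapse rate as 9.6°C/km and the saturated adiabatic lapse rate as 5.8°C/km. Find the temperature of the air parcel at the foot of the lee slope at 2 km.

1500–3700 m, dry: Δz = 2.2 km ⇒ ΔT = -21.12°C; T = 11.48°C
3700–5100 m, saturated: Δz = 1.4 km ⇒ ΔT = -8.12°C; T = 3.36°C
5100–2000 m, dry descent: Δz = 3.1 km ⇒ ΔT = +29.76°C; T = 33.12°C

33.12°C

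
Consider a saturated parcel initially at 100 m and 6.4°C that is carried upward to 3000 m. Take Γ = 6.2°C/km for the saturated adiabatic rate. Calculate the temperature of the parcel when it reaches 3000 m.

From 100 m to 3000 m (saturated adiabatic): cools by 6.2 × 2.9 = 17.98°C, giving -11.58°C.

-11.58°C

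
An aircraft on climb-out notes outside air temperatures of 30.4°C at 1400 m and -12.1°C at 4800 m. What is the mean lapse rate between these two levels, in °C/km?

Γ = −ΔT/Δz = (30.4 − (-12.1)) / (4800 − 1400) m
  = 42.5°C / 3.4 km = 12.5°C/km

12.5°C/km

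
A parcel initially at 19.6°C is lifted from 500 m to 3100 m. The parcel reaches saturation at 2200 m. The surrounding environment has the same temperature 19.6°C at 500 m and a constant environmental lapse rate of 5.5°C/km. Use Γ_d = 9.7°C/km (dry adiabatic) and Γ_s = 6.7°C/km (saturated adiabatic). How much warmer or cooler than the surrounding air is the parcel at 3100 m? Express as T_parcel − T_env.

-8.22°C (parcel cooler than environment)

Parcel:
  Dry to 2200 m: -9.7 × 1.7 km = -16.49°C, so T = 3.11°C.
  Saturated to 3100 m: -6.7 × 0.9 km = -6.03°C, so T = -2.92°C.
Environment:
  Environment to 3100 m: -5.5 × 2.6 km = -14.3°C, so T = 5.3°C.
T_parcel − T_env = -2.92 − 5.3 = -8.22°C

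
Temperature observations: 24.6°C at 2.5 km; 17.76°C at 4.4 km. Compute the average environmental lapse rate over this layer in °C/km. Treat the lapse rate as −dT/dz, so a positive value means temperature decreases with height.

Γ = −ΔT/Δz = (24.6 − 17.76) / (4400 − 2500) m
  = 6.84°C / 1.9 km = 3.6°C/km

3.6°C/km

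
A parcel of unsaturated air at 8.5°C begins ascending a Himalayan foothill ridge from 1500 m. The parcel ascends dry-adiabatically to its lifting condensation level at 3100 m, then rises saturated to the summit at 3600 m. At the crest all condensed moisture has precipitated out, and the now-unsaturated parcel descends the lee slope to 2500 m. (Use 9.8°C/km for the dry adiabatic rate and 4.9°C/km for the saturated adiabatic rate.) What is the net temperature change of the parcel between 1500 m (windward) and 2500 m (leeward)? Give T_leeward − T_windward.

-7.35°C

From 1500 m to 3100 m (dry): cools by 9.8 × 1.6 = 15.68°C, giving -7.18°C.
From 3100 m to 3600 m (saturated): cools by 4.9 × 0.5 = 2.45°C, giving -9.63°C.
From 3600 m to 2500 m (dry descent): warms by 9.8 × 1.1 = 10.78°C, giving 1.15°C.
Net change vs windward start: 1.15 − 8.5 = -7.35°C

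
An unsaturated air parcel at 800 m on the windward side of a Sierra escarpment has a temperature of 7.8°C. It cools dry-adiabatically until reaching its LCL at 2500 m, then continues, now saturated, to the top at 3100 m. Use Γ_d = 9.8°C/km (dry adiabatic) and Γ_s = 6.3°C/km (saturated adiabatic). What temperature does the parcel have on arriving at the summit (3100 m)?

Dry to 2500 m: -9.8 × 1.7 km = -16.66°C, so T = -8.86°C.
Saturated to 3100 m: -6.3 × 0.6 km = -3.78°C, so T = -12.64°C.

-12.64°C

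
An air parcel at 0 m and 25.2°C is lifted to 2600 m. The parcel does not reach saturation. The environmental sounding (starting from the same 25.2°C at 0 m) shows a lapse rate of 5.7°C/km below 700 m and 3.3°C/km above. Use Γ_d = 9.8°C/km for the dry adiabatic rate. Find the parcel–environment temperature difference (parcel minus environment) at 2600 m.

-15.22°C (parcel cooler than environment)

Parcel:
  0–2600 m, dry: Δz = 2.6 km ⇒ ΔT = -25.48°C; T = -0.28°C
Environment:
  0–700 m, environment, lower layer: Δz = 0.7 km ⇒ ΔT = -3.99°C; T = 21.21°C
  700–2600 m, environment, upper layer: Δz = 1.9 km ⇒ ΔT = -6.27°C; T = 14.94°C
T_parcel − T_env = -0.28 − 14.94 = -15.22°C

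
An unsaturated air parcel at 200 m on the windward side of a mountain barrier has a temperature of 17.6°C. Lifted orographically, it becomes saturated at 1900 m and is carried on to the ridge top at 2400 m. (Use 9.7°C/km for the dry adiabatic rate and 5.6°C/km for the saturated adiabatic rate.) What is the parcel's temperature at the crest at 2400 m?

-1.69°C

From 200 m to 1900 m (dry): cools by 9.7 × 1.7 = 16.49°C, giving 1.11°C.
From 1900 m to 2400 m (saturated): cools by 5.6 × 0.5 = 2.8°C, giving -1.69°C.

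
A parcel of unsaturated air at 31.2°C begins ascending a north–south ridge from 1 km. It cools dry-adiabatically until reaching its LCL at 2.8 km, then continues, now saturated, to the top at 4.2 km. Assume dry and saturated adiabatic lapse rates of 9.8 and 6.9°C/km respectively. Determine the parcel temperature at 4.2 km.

1000–2800 m, dry: Δz = 1.8 km ⇒ ΔT = -17.64°C; T = 13.56°C
2800–4200 m, saturated: Δz = 1.4 km ⇒ ΔT = -9.66°C; T = 3.9°C

3.9°C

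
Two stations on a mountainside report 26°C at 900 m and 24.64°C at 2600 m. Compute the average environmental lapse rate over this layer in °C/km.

0.8°C/km

Γ = −ΔT/Δz = (26 − 24.64) / (2600 − 900) m
  = 1.36°C / 1.7 km = 0.8°C/km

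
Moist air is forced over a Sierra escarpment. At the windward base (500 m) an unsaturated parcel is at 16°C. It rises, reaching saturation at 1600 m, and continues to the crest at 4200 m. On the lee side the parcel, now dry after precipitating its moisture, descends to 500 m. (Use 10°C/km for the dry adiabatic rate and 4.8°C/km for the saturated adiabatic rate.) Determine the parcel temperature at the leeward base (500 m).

29.52°C

From 500 m to 1600 m (dry): cools by 10 × 1.1 = 11°C, giving 5°C.
From 1600 m to 4200 m (saturated): cools by 4.8 × 2.6 = 12.48°C, giving -7.48°C.
From 4200 m to 500 m (dry descent): warms by 10 × 3.7 = 37°C, giving 29.52°C.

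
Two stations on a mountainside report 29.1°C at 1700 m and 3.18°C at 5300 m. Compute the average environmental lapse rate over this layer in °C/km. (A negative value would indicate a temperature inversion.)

7.2°C/km

Γ = −ΔT/Δz = (29.1 − 3.18) / (5300 − 1700) m
  = 25.92°C / 3.6 km = 7.2°C/km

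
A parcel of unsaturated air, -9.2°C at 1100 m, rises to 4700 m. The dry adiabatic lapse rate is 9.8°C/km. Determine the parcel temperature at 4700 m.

-44.48°C

Dry adiabatic to 4700 m: -9.8 × 3.6 km = -35.28°C, so T = -44.48°C.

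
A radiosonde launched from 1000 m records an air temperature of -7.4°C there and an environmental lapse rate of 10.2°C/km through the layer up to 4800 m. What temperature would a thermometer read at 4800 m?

-46.16°C

1000–4800 m, environmental: Δz = 3.8 km ⇒ ΔT = -38.76°C; T = -46.16°C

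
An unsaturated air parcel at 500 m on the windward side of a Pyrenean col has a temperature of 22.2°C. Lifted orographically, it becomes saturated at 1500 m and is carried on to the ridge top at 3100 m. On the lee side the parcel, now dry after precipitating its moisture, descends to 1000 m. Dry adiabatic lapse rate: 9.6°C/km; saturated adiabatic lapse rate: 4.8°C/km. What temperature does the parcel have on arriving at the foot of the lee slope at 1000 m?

Dry to 1500 m: -9.6 × 1 km = -9.6°C, so T = 12.6°C.
Saturated to 3100 m: -4.8 × 1.6 km = -7.68°C, so T = 4.92°C.
Dry descent to 1000 m: +9.6 × 2.1 km = +20.16°C, so T = 25.08°C.

25.08°C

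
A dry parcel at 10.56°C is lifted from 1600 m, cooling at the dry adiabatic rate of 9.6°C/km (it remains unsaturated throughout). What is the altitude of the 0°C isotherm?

2700 m

Height above start = (10.56 − 0) / 9.6 = 1.1 km
Altitude = 1600 m + 1100 m = 2700 m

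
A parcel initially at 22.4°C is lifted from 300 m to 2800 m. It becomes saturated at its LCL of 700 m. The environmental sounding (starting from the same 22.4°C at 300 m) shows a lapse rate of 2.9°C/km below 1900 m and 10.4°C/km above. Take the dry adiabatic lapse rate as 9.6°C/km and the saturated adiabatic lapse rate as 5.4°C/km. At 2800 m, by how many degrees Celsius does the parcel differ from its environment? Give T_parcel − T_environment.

-1.18°C (parcel cooler than environment)

Parcel:
  Dry to 700 m: -9.6 × 0.4 km = -3.84°C, so T = 18.56°C.
  Saturated to 2800 m: -5.4 × 2.1 km = -11.34°C, so T = 7.22°C.
Environment:
  Environment, lower layer to 1900 m: -2.9 × 1.6 km = -4.64°C, so T = 17.76°C.
  Environment, upper layer to 2800 m: -10.4 × 0.9 km = -9.36°C, so T = 8.4°C.
T_parcel − T_env = 7.22 − 8.4 = -1.18°C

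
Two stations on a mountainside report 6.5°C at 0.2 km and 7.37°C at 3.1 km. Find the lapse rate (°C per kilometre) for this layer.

Γ = −ΔT/Δz = (6.5 − 7.37) / (3100 − 200) m
  = -0.87°C / 2.9 km = -0.3°C/km

-0.3°C/km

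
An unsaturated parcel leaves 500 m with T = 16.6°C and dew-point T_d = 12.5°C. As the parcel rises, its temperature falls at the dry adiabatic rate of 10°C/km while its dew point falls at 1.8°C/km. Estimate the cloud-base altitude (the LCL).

T and T_d converge at 10 − 1.8 = 8.2°C per km
Height above start = (16.6 − 12.5) / 8.2 = 0.5 km
LCL altitude = 500 m + 500 m = 1000 m

1000 m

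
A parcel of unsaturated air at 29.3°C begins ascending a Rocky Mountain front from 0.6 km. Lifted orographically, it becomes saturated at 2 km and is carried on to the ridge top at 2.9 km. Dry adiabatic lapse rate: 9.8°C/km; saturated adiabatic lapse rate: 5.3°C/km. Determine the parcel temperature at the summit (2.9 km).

From 600 m to 2000 m (dry): cools by 9.8 × 1.4 = 13.72°C, giving 15.58°C.
From 2000 m to 2900 m (saturated): cools by 5.3 × 0.9 = 4.77°C, giving 10.81°C.

10.81°C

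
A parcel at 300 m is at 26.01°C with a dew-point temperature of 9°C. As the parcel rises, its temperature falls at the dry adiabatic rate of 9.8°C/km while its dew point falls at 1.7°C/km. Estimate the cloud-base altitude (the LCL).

T and T_d converge at 9.8 − 1.7 = 8.1°C per km
Height above start = (26.01 − 9) / 8.1 = 2.1 km
LCL altitude = 300 m + 2100 m = 2400 m

2400 m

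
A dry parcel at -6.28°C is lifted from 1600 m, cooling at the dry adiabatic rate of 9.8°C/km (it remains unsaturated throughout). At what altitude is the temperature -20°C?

3000 m

Height above start = (-6.28 − (-20)) / 9.8 = 1.4 km
Altitude = 1600 m + 1400 m = 3000 m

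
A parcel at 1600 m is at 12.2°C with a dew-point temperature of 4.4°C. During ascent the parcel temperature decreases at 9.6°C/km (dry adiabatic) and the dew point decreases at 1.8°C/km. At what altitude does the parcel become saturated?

2600 m

T and T_d converge at 9.6 − 1.8 = 7.8°C per km
Height above start = (12.2 − 4.4) / 7.8 = 1 km
LCL altitude = 1600 m + 1000 m = 2600 m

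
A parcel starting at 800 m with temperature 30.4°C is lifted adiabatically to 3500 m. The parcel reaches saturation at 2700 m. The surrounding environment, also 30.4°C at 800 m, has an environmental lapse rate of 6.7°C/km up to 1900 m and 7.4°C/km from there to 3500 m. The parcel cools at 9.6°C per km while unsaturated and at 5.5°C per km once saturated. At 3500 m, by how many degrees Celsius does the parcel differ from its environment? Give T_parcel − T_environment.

-3.43°C (parcel cooler than environment)

Parcel:
  800–2700 m, dry: Δz = 1.9 km ⇒ ΔT = -18.24°C; T = 12.16°C
  2700–3500 m, saturated: Δz = 0.8 km ⇒ ΔT = -4.4°C; T = 7.76°C
Environment:
  800–1900 m, environment, lower layer: Δz = 1.1 km ⇒ ΔT = -7.37°C; T = 23.03°C
  1900–3500 m, environment, upper layer: Δz = 1.6 km ⇒ ΔT = -11.84°C; T = 11.19°C
T_parcel − T_env = 7.76 − 11.19 = -3.43°C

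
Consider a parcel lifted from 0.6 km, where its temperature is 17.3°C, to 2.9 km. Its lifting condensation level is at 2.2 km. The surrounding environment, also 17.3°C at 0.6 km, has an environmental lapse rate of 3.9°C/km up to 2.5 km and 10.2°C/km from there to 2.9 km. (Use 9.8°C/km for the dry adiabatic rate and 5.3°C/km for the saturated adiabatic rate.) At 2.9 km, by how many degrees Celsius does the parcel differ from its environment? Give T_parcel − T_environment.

-7.9°C (parcel cooler than environment)

Parcel:
  600–2200 m, dry: Δz = 1.6 km ⇒ ΔT = -15.68°C; T = 1.62°C
  2200–2900 m, saturated: Δz = 0.7 km ⇒ ΔT = -3.71°C; T = -2.09°C
Environment:
  600–2500 m, environment, lower layer: Δz = 1.9 km ⇒ ΔT = -7.41°C; T = 9.89°C
  2500–2900 m, environment, upper layer: Δz = 0.4 km ⇒ ΔT = -4.08°C; T = 5.81°C
T_parcel − T_env = -2.09 − 5.81 = -7.9°C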